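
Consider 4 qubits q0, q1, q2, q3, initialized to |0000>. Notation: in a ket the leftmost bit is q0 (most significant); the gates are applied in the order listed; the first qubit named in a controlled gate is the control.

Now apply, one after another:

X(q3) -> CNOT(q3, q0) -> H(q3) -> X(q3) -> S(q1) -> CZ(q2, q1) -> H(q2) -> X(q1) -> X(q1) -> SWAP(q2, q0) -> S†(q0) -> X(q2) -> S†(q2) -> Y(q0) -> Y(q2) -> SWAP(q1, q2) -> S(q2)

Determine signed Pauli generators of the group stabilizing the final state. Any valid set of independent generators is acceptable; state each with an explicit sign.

The final state is stabilized by the group generated by -YIII, -IIIX, -IZII, +IIZI; other independent generating sets are equally valid.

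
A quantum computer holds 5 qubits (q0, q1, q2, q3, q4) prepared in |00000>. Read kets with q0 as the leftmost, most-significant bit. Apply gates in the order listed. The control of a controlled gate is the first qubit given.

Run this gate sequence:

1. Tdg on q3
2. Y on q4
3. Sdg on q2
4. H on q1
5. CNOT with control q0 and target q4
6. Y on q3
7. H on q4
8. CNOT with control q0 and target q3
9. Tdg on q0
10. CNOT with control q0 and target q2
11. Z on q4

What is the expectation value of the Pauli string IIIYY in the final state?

The observable IIIYY averages to 0.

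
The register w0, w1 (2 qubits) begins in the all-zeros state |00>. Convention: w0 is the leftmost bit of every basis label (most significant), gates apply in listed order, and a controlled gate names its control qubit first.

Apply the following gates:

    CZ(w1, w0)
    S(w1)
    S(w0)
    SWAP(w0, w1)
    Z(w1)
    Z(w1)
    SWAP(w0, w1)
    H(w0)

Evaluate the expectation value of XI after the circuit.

The expectation value of XI is 1.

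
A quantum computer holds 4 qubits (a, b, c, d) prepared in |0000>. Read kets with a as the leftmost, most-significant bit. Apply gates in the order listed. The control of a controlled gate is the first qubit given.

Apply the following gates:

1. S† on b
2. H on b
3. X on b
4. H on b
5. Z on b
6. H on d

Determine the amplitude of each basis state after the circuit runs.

The final amplitudes are sqrt(2)/2 on |0000>, sqrt(2)/2 on |0001>, and 0 on every other basis state. Key observation: the block from step 2 through step 5 cancels to the identity and can be dropped.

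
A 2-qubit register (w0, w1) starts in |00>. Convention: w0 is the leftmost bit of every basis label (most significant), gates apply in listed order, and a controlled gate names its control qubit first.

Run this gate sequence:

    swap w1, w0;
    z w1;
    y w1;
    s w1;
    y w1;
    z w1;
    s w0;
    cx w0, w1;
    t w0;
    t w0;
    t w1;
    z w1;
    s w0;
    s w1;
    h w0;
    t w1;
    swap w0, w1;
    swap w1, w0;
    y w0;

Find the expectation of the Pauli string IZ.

In the final state, IZ has expectation 1.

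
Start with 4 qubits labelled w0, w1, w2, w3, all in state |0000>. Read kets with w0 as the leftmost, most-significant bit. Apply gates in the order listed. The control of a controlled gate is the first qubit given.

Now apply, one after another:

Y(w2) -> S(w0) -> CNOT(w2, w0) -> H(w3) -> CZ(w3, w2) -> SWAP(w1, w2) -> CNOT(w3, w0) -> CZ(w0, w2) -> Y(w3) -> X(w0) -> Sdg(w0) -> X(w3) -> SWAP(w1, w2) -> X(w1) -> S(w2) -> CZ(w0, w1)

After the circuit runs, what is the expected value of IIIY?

The expectation value of IIIY is 0.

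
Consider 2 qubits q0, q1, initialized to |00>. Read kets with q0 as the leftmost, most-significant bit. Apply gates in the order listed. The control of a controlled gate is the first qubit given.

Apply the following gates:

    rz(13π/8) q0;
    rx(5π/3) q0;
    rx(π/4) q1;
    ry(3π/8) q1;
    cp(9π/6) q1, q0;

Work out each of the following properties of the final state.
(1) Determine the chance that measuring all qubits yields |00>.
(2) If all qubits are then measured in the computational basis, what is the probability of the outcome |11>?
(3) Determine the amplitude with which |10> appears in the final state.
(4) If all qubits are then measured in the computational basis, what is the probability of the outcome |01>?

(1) A full measurement returns |00> with probability 3*sqrt(4 - 2*sqrt(2))/32 + 3/8.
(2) Outcome |11> occurs with probability 1/8 - sqrt(4 - 2*sqrt(2))/32.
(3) |10> carries amplitude sqrt(1/2 - sqrt(2)/4)*exp(-13*I*pi/16)*sin(3*pi/16)/2 - I*sqrt(sqrt(2)/4 + 1/2)*exp(-13*I*pi/16)*cos(3*pi/16)/2 in the final state.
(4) Outcome |01> occurs with probability 3/8 - 3*sqrt(4 - 2*sqrt(2))/32.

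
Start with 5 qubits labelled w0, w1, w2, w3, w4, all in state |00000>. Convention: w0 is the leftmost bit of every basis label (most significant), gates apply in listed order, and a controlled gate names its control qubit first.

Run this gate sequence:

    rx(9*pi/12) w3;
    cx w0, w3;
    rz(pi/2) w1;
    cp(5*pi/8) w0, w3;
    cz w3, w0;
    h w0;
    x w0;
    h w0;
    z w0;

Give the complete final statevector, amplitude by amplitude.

After the circuit, the state carries amplitude -sqrt(2 - sqrt(2))*exp(3*I*pi/4)/2 on |00000>, -sqrt(sqrt(2) + 2)*exp(I*pi/4)/2 on |00010>, and 0 on every other basis state. Key observation: the block from step 6 through step 9 cancels to the identity and can be dropped.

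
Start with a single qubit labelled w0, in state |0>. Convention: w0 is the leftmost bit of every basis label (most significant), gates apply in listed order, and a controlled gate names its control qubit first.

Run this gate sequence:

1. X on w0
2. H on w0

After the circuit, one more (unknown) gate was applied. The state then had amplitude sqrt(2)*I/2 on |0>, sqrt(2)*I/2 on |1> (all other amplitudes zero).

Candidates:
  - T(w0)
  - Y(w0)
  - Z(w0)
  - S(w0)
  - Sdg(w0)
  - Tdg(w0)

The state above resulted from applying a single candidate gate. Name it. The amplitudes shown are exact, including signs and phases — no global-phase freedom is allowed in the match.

The applied gate was Y(w0).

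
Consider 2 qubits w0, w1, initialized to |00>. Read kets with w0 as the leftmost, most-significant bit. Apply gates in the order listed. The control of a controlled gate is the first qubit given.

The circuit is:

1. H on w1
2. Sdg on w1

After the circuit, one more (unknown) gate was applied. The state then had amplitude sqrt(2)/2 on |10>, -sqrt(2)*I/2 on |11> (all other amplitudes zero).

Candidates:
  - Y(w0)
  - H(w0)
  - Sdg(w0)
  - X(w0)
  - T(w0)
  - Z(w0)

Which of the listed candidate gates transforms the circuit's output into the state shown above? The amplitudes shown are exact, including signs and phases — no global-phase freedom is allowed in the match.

The unique candidate consistent with the amplitudes is X(w0).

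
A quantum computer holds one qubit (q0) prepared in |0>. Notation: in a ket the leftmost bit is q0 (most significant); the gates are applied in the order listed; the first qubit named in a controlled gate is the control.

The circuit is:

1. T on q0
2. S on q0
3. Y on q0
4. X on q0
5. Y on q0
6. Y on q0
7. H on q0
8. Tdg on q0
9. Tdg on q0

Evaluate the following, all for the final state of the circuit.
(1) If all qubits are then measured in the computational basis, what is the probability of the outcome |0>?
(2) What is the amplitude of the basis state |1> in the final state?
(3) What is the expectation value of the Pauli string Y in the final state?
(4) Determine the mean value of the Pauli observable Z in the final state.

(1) Outcome |0> occurs with probability 1/2.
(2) The final state's coefficient on |1> equals sqrt(2)/2.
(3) The expectation value of Y is -1.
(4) In the final state, Z has expectation 0.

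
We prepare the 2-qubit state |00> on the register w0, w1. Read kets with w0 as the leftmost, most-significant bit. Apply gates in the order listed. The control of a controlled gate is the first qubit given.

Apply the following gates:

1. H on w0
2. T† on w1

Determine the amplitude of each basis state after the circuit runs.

The final amplitudes are sqrt(2)/2 on |00>, 0 on |01>, sqrt(2)/2 on |10>, 0 on |11>.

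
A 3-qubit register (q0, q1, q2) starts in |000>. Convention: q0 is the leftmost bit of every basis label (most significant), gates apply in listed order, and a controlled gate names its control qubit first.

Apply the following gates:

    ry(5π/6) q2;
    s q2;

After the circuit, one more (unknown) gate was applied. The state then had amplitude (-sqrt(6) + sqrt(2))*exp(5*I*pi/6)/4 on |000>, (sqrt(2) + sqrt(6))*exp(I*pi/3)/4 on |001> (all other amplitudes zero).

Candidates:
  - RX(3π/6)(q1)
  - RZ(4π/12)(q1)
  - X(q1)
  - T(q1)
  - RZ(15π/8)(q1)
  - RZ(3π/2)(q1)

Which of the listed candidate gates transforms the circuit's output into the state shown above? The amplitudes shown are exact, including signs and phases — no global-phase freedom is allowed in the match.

The unique candidate consistent with the amplitudes is RZ(4π/12)(q1).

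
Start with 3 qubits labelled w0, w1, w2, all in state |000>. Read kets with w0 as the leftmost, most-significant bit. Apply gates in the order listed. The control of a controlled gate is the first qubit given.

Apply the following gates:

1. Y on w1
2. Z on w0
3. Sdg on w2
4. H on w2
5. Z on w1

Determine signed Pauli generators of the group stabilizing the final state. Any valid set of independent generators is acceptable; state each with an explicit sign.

One valid set of independent stabilizer generators is +IIX, +ZII, -IZI (any independent generating set of the same group is equally correct).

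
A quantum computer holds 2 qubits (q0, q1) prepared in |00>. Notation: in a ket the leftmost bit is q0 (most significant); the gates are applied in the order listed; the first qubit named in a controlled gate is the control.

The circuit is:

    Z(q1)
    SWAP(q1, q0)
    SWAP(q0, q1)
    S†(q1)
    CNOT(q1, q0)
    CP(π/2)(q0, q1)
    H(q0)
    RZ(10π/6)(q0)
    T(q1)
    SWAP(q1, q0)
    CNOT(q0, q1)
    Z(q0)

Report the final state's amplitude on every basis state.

The resulting statevector has amplitude -sqrt(2)*exp(I*pi/6)/2 on |00>, sqrt(2)*exp(5*I*pi/6)/2 on |01>, 0 on |10>, 0 on |11>.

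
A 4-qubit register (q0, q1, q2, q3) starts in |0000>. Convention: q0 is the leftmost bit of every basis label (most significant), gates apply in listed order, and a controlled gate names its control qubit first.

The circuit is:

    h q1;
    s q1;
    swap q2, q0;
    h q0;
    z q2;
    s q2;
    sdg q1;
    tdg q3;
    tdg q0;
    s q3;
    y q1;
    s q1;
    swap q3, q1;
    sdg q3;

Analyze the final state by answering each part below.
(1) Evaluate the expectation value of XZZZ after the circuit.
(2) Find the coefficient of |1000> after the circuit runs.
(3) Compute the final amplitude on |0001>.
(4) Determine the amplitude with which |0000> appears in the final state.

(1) In the final state, XZZZ has expectation 0.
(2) The amplitude on |1000> is -exp(I*pi/4)/2.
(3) |0001> carries amplitude I/2 in the final state.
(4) The amplitude on |0000> is -I/2.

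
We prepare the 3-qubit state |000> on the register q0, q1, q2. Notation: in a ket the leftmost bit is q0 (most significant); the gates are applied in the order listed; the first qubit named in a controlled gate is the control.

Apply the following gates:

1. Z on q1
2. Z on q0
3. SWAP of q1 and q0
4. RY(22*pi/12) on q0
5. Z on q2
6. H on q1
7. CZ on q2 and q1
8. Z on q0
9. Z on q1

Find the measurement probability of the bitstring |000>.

A full measurement returns |000> with probability sqrt(3)/8 + 1/4.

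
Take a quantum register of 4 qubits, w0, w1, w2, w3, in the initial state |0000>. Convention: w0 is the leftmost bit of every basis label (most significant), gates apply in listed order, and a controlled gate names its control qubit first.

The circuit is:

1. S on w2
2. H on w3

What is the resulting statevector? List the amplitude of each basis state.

The resulting statevector has amplitude sqrt(2)/2 on |0000>, sqrt(2)/2 on |0001>, and 0 on every other basis state.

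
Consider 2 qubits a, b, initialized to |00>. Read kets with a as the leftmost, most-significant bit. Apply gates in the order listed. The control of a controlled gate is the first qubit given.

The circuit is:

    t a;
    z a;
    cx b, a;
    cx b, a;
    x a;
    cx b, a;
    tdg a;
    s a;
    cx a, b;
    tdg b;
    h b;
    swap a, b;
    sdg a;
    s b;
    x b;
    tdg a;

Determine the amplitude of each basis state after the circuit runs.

After the circuit, the state carries amplitude sqrt(2)*I/2 on |00>, 0 on |01>, sqrt(2)*exp(3*I*pi/4)/2 on |10>, 0 on |11>.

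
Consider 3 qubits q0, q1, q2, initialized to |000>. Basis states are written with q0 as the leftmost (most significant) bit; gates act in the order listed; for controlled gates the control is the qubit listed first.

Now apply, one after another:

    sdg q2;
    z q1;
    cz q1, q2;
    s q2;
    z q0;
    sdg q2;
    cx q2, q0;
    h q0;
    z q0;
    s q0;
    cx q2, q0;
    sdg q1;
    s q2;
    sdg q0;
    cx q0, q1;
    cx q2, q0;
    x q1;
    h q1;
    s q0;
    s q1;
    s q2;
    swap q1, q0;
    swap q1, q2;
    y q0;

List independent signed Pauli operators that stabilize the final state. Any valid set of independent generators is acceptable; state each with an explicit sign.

One valid set of independent stabilizer generators is -YIZ, +ZIY, +IZI (any independent generating set of the same group is equally correct).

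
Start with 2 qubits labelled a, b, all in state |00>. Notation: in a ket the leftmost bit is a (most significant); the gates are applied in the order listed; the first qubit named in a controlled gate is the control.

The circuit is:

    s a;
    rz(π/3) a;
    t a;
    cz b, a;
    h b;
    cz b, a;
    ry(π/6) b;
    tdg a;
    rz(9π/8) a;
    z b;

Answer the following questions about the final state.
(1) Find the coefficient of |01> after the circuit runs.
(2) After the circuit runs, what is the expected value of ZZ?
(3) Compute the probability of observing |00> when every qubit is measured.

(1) |01> carries amplitude sqrt(3)*exp(13*I*pi/48)/2 in the final state.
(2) The expectation value of ZZ is -1/2.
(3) Outcome |00> occurs with probability 1/4.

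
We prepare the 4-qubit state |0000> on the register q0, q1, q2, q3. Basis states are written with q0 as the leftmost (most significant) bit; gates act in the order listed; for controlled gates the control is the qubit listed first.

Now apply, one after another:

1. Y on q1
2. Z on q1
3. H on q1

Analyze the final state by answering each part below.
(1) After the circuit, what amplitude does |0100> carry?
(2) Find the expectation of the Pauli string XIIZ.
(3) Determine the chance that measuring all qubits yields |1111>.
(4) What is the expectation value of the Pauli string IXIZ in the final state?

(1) The amplitude on |0100> is sqrt(2)*I/2.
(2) In the final state, XIIZ has expectation 0.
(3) Outcome |1111> occurs with probability 0.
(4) In the final state, IXIZ has expectation -1.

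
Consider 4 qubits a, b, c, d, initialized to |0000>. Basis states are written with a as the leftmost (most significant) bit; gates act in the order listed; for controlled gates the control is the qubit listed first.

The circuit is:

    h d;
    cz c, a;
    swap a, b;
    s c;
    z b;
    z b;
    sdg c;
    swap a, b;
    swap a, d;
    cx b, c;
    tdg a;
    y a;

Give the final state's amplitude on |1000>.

The amplitude on |1000> is sqrt(2)*I/2. Key observation: the block from step 3 through step 8 cancels to the identity and can be dropped.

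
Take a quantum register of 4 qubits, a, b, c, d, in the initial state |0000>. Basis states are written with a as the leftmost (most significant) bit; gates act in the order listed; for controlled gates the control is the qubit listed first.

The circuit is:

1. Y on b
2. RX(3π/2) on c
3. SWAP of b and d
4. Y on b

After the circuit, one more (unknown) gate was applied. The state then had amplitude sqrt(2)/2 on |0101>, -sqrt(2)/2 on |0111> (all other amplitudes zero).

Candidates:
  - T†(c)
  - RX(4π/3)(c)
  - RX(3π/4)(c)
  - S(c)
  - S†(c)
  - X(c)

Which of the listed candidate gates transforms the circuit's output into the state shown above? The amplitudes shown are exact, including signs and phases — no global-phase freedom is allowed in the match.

The applied gate was S(c).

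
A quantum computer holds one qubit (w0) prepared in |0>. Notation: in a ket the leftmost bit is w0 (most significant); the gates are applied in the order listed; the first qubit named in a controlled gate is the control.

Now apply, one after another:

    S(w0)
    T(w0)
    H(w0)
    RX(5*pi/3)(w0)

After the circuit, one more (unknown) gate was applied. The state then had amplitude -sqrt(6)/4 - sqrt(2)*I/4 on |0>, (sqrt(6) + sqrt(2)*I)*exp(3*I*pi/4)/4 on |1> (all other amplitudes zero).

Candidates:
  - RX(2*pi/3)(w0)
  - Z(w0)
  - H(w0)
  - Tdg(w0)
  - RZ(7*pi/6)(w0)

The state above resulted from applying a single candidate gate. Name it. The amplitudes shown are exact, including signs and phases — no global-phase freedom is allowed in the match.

It was Tdg(w0) that produced the state shown.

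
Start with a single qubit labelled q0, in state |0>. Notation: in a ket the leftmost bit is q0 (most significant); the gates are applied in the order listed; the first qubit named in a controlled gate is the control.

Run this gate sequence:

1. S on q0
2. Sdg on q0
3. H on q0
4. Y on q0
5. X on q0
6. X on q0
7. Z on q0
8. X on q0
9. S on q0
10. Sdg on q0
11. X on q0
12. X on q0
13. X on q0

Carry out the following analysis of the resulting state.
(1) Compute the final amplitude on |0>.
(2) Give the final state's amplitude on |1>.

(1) The final state's coefficient on |0> equals -sqrt(2)*I/2.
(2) The final state's coefficient on |1> equals -sqrt(2)*I/2.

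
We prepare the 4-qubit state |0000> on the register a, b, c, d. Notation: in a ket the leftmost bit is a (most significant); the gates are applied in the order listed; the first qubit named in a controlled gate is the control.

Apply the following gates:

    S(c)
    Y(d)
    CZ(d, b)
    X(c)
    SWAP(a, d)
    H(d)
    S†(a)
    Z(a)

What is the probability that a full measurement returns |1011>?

Outcome |1011> occurs with probability 1/2.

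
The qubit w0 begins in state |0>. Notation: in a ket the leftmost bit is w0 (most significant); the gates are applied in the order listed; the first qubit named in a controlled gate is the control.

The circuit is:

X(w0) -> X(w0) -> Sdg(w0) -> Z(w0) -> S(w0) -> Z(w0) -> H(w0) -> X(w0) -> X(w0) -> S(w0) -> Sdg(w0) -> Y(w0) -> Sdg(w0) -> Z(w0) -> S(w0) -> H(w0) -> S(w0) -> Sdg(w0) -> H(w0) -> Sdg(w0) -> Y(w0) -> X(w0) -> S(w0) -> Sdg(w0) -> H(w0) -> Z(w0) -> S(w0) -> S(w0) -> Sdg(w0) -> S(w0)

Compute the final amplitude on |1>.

The final state's coefficient on |1> equals 1/2 - I/2. Key observation: gates 15-20 undo each other exactly, leaving only the rest of the circuit to track.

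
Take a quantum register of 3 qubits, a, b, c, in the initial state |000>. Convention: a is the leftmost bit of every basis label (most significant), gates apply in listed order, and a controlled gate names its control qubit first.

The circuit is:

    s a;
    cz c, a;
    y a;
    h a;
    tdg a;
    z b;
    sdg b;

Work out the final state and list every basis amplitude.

After the circuit, the state carries amplitude sqrt(2)*I/2 on |000>, -sqrt(2)*exp(I*pi/4)/2 on |100>, and 0 on every other basis state.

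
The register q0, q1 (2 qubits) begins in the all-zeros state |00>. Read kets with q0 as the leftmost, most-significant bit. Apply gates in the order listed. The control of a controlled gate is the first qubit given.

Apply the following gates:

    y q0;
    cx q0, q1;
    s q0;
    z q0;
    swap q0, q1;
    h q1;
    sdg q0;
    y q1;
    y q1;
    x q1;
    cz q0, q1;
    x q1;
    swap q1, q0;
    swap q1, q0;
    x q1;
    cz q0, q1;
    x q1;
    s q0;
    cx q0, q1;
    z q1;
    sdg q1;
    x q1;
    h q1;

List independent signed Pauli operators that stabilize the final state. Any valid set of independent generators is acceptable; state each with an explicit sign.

The stabilizer group can be generated by -IY, -ZI, among other valid generating sets. Key observation: steps 10-17 multiply out to the identity, so the circuit reduces to the remaining gates.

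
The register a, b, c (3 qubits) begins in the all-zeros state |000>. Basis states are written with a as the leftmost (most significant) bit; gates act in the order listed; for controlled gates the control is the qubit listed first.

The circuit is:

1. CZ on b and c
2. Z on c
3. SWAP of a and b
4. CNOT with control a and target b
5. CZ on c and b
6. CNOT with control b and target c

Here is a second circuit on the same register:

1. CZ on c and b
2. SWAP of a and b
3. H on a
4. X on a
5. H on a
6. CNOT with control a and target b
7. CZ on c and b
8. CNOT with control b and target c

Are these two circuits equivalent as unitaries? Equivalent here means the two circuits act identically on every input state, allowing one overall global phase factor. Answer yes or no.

No: there is an input state on which the two circuits produce genuinely different outputs (not merely differing by a phase).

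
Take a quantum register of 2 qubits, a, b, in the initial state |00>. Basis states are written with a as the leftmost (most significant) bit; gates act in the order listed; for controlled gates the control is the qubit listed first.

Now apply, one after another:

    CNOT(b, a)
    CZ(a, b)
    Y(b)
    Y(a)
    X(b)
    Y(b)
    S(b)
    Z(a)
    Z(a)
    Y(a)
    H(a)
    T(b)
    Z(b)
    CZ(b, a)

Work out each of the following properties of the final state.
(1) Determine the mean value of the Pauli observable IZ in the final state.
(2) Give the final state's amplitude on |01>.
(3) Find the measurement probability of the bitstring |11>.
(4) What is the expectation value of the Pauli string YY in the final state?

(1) The observable IZ averages to -1.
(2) The final state's coefficient on |01> equals sqrt(2)*exp(3*I*pi/4)/2.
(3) Outcome |11> occurs with probability 1/2.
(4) The observable YY averages to 0.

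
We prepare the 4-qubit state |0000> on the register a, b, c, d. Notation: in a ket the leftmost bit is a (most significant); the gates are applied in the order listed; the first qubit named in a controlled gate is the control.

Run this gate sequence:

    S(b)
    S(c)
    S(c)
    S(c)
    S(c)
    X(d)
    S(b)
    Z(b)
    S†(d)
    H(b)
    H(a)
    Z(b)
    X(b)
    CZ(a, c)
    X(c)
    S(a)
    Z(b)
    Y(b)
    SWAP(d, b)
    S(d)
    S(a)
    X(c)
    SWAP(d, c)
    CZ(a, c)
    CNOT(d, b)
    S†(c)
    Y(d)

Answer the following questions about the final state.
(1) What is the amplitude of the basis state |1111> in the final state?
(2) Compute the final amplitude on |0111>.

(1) The amplitude on |1111> is -I/2. Key observation: the block from step 2 through step 5 cancels to the identity and can be dropped.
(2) The amplitude on |0111> is -I/2.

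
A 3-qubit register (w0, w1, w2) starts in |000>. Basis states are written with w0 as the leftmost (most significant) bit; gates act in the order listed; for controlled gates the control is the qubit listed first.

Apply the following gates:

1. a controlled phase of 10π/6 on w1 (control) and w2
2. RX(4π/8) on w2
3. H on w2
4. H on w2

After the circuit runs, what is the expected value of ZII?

The observable ZII averages to 1. Key observation: the block from step 3 through step 4 cancels to the identity and can be dropped.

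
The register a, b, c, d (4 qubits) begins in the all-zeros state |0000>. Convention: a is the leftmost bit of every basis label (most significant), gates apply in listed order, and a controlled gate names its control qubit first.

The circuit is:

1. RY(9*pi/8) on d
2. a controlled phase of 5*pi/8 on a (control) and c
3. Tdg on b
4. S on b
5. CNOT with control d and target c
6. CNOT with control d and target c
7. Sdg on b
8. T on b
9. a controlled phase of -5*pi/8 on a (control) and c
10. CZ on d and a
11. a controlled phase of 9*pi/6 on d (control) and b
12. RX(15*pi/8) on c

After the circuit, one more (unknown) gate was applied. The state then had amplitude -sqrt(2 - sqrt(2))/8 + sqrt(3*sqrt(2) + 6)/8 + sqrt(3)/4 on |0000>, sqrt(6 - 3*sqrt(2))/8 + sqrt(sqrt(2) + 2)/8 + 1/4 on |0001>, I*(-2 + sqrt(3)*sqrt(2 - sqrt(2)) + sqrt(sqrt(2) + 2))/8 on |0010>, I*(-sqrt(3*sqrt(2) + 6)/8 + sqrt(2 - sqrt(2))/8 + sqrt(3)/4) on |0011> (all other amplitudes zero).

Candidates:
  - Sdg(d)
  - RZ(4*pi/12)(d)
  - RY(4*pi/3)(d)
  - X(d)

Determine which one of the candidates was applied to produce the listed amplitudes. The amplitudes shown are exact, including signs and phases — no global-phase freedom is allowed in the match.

The unique candidate consistent with the amplitudes is RY(4*pi/3)(d). Key observation: gates 2-9 undo each other exactly, leaving only the rest of the circuit to track.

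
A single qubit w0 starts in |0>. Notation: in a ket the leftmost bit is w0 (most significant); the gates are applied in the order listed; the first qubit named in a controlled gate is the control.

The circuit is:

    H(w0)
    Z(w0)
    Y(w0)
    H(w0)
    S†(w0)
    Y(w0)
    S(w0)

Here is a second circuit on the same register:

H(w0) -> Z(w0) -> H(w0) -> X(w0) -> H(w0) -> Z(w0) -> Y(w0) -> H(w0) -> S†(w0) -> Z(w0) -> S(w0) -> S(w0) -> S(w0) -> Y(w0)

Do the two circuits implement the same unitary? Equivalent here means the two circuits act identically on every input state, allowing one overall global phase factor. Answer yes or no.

No, they are not equivalent — no single phase factor reconciles the two unitaries.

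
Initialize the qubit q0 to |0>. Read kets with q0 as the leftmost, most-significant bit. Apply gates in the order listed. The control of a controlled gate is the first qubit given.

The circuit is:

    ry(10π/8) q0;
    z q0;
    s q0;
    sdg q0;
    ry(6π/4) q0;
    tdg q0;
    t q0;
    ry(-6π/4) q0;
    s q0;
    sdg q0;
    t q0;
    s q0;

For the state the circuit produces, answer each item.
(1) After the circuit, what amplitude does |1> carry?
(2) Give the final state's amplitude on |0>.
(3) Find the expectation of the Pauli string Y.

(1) The final state's coefficient on |1> equals -sqrt(sqrt(2) + 2)*exp(3*I*pi/4)/2. Key observation: gates 3-10 undo each other exactly, leaving only the rest of the circuit to track.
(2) The final state's coefficient on |0> equals -sqrt(2 - sqrt(2))/2.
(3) In the final state, Y has expectation 1/2.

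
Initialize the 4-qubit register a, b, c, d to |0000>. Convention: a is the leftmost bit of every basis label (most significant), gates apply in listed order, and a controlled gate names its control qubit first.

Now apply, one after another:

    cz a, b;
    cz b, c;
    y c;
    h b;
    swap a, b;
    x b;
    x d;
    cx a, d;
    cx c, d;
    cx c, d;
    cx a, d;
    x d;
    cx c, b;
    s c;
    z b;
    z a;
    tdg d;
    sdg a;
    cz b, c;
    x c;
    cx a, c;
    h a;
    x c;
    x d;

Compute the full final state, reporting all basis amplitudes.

The resulting statevector has amplitude -I/2 on |0001>, -1/2 on |0011>, I/2 on |1001>, -1/2 on |1011>, and 0 on every other basis state. Key observation: the block from step 7 through step 12 cancels to the identity and can be dropped.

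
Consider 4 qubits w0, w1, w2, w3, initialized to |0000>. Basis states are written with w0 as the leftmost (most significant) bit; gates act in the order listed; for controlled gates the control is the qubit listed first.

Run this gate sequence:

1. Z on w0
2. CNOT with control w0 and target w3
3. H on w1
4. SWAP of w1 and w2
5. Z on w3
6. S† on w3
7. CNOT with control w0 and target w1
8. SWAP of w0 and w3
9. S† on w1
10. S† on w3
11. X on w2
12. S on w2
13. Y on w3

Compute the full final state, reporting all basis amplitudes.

After the circuit, the state carries amplitude sqrt(2)*I/2 on |0001>, -sqrt(2)/2 on |0011>, and 0 on every other basis state.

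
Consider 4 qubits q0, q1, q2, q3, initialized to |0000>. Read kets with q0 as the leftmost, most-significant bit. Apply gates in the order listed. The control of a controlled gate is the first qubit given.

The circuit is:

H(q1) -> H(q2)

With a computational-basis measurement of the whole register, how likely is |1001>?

The probability of measuring |1001> is 0.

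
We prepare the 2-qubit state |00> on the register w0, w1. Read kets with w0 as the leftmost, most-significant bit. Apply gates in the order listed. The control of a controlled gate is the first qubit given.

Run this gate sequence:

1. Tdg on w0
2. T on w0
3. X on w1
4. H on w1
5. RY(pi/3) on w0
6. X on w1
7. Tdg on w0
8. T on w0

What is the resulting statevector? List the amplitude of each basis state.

After the circuit, the state carries amplitude -sqrt(6)/4 on |00>, sqrt(6)/4 on |01>, -sqrt(2)/4 on |10>, sqrt(2)/4 on |11>.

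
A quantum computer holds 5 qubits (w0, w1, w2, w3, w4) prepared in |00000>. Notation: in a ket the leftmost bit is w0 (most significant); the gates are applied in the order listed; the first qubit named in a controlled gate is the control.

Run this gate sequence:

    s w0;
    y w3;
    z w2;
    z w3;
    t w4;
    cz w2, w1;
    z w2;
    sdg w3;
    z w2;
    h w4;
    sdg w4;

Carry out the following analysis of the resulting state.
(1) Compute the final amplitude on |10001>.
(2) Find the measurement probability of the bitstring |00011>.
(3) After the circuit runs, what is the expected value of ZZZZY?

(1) The amplitude on |10001> is 0.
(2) Outcome |00011> occurs with probability 1/2.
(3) In the final state, ZZZZY has expectation 1.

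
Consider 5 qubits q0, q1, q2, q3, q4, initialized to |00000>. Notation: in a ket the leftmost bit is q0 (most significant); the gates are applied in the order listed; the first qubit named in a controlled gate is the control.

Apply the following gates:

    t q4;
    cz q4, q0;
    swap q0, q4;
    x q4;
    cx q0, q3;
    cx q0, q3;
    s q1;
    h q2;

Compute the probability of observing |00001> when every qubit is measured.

A full measurement returns |00001> with probability 1/2. Key observation: steps 5-6 multiply out to the identity, so the circuit reduces to the remaining gates.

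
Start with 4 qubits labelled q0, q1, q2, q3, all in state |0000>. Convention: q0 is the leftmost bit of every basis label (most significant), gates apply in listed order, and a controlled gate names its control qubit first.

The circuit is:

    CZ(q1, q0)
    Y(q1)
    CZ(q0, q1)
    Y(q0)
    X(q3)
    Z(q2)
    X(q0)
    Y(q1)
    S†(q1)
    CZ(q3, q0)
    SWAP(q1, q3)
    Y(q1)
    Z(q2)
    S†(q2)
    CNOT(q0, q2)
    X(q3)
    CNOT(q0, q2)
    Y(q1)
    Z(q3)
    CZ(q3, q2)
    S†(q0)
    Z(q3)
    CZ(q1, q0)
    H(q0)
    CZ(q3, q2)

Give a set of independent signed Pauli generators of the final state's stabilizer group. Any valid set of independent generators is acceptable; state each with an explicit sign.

The stabilizer group can be generated by +XIII, -IZII, +IIZI, -IIIZ, among other valid generating sets.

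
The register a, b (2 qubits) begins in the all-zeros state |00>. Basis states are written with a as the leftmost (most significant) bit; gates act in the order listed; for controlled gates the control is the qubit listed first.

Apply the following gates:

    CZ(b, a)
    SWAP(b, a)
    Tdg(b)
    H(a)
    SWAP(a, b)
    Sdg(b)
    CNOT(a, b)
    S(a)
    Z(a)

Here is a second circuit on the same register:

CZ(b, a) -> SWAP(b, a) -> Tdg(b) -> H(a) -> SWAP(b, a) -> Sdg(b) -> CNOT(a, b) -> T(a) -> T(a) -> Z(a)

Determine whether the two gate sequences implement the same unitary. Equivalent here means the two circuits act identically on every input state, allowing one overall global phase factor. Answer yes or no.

Yes: on every input state the two circuits agree up to one overall phase factor.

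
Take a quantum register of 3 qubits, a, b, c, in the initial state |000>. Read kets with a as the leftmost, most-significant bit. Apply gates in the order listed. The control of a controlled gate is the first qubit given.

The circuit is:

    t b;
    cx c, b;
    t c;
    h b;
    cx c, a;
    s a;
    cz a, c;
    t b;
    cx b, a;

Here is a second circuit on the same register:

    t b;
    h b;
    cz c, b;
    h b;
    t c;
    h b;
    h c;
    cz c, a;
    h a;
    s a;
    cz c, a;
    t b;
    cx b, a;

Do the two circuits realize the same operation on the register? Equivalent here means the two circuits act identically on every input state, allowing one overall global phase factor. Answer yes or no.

No — the two circuits implement different unitaries, even allowing a global phase.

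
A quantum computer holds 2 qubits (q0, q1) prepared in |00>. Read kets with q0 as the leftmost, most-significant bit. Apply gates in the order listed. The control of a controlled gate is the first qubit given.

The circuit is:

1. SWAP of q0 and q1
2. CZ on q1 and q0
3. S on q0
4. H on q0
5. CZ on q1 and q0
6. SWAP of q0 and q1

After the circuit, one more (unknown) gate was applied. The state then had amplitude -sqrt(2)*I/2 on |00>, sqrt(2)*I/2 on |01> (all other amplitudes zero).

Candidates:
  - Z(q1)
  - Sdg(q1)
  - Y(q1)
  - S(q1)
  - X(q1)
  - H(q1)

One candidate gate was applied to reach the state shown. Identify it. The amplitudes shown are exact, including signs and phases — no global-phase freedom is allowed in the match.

It was Y(q1) that produced the state shown.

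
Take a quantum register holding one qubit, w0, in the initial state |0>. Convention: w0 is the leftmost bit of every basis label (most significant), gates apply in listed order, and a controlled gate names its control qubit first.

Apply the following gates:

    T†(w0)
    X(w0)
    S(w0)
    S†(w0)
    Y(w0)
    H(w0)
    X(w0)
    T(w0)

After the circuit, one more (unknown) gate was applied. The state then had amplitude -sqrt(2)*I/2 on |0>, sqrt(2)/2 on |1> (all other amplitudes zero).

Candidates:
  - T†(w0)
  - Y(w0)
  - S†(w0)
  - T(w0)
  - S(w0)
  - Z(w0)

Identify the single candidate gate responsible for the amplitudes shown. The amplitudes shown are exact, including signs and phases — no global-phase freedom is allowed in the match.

It was T(w0) that produced the state shown.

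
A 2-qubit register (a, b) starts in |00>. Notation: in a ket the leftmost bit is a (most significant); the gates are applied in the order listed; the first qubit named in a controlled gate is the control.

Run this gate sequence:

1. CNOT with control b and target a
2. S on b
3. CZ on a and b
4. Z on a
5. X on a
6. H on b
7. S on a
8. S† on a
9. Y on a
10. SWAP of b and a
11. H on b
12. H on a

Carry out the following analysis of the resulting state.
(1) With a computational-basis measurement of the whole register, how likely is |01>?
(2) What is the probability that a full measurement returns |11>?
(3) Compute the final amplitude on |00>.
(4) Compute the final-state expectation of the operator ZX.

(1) Outcome |01> occurs with probability 1/2.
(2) The probability of measuring |11> is 0.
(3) |00> carries amplitude -sqrt(2)*I/2 in the final state.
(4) In the final state, ZX has expectation 1.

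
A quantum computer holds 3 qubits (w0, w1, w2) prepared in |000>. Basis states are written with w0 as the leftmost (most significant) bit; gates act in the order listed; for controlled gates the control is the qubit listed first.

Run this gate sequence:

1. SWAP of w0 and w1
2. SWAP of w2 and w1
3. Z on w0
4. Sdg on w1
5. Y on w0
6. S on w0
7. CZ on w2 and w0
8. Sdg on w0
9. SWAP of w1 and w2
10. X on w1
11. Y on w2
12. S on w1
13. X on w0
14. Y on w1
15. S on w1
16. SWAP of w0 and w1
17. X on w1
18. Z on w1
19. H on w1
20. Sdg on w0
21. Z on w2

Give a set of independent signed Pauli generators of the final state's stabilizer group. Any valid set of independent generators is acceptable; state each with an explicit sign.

The stabilizer group can be generated by -IXI, +ZII, -IIZ, among other valid generating sets.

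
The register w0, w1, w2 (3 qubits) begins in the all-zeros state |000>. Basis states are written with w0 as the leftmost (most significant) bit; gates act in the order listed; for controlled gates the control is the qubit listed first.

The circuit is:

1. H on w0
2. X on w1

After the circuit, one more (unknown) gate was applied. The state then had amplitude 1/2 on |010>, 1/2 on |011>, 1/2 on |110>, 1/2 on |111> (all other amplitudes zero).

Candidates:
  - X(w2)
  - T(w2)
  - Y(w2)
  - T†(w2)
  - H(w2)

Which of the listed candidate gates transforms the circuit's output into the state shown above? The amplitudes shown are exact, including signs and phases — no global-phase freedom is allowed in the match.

It was H(w2) that produced the state shown.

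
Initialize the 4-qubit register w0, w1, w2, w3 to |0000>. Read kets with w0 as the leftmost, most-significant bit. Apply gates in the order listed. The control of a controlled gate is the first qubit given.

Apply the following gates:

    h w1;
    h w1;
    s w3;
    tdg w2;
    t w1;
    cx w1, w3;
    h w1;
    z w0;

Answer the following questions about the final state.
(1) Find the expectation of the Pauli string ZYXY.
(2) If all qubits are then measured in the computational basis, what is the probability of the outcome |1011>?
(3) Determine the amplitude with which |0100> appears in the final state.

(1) In the final state, ZYXY has expectation 0.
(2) A full measurement returns |1011> with probability 0.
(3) The amplitude on |0100> is sqrt(2)/2.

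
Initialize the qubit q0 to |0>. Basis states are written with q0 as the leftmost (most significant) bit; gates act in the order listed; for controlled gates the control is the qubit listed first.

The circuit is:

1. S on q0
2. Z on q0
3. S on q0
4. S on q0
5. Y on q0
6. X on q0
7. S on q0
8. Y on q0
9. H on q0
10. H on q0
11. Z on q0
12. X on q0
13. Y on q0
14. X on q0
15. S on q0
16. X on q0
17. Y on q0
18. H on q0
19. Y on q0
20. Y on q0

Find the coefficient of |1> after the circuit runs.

The amplitude on |1> is sqrt(2)/2.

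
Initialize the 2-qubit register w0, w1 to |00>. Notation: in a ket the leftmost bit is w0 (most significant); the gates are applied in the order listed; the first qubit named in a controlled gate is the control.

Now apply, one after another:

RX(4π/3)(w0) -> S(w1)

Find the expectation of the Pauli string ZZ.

The expectation value of ZZ is -1/2.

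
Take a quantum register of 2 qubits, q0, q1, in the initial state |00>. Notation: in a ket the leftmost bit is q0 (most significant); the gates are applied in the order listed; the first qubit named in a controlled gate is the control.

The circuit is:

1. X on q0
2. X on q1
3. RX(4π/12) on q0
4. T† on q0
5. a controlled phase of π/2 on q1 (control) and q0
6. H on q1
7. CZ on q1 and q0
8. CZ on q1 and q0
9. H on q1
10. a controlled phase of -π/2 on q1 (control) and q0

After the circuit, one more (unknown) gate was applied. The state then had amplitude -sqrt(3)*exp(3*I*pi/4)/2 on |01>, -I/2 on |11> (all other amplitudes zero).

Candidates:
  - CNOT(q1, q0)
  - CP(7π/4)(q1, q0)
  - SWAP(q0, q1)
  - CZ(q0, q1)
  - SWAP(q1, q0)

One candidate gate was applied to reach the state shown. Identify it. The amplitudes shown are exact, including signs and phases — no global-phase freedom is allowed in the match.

The unique candidate consistent with the amplitudes is CNOT(q1, q0). Key observation: steps 5-10 multiply out to the identity, so the circuit reduces to the remaining gates.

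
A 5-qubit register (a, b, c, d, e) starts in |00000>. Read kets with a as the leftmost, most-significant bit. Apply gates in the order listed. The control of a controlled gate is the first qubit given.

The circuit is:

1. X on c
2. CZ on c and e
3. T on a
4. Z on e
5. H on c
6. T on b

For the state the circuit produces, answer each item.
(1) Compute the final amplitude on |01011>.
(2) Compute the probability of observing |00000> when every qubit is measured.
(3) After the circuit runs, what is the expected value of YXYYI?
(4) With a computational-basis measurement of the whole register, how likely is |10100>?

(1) The amplitude on |01011> is 0.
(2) A full measurement returns |00000> with probability 1/2.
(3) The expectation value of YXYYI is 0.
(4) A full measurement returns |10100> with probability 0.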